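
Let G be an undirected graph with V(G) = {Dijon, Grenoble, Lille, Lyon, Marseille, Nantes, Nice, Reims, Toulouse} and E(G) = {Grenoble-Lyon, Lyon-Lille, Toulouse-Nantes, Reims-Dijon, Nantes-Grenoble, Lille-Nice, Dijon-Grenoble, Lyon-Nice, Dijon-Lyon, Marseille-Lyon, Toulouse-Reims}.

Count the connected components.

From Dijon: component {Dijon, Grenoble, Lille, Lyon, Marseille, Nantes, Nice, Reims, Toulouse}.
That's 1 component.

1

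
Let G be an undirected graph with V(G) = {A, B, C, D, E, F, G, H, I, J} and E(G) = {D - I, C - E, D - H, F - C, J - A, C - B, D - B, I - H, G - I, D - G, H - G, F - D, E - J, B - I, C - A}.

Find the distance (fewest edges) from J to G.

Distance 0: J.
Distance 1: A, E.
Distance 2: C.
Distance 3: B, F.
Distance 4: D, I.
Distance 5: G, H — contains G.

5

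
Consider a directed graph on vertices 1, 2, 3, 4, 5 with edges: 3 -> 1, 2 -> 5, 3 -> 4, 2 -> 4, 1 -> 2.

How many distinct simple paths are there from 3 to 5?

1

3→1→2→5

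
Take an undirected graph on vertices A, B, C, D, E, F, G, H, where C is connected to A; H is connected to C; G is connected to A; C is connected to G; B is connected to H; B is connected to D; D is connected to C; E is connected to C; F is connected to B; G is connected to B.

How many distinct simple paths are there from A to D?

7

A–C–D
A–C–G–B–D
A–C–H–B–D
A–G–B–D
A–G–B–H–C–D
A–G–C–D
A–G–C–H–B–D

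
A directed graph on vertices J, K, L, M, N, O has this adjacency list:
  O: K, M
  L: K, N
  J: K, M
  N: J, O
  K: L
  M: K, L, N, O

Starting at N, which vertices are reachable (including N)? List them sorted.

J, K, L, M, N, O

Start at N.
Its neighbours: J, O.
Then their neighbours: K, M.
Then next layer: L.
Every vertex is now reached.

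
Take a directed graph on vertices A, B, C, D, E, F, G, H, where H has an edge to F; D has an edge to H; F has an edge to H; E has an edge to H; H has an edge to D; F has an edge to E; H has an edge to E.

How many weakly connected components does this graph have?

From A: component {A}.
From B: component {B}.
From C: component {C}.
From D: component {D, E, F, H}.
From G: component {G}.
That's 5 components.

5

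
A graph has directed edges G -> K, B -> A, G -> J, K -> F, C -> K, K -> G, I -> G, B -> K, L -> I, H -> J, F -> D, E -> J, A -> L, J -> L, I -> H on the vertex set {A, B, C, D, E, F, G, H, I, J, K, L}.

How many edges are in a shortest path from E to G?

4

Distance 0: E.
Distance 1: J.
Distance 2: L.
Distance 3: I.
Distance 4: G, H — contains G.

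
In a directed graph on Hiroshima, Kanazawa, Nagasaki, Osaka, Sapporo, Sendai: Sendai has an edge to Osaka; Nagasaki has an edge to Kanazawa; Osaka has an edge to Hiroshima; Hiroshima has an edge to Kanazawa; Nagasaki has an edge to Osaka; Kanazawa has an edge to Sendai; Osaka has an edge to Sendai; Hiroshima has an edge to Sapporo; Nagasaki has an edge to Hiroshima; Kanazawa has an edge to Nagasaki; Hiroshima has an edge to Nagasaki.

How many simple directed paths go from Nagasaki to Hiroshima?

3

Nagasaki→Hiroshima
Nagasaki→Kanazawa→Sendai→Osaka→Hiroshima
Nagasaki→Osaka→Hiroshima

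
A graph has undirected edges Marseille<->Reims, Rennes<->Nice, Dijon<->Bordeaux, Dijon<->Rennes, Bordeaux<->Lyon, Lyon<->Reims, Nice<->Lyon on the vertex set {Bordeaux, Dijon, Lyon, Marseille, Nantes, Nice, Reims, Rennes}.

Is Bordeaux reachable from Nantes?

Nantes has no edges, so nothing is reachable from it.

No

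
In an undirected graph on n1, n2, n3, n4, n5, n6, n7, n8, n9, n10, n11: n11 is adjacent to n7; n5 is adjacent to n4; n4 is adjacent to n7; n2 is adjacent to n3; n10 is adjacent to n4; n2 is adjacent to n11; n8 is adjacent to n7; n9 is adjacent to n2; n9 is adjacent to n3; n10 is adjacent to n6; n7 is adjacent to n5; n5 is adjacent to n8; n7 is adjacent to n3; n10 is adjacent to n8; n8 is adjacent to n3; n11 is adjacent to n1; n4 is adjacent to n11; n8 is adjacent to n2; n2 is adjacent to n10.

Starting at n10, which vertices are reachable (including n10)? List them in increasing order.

n1, n2, n3, n4, n5, n6, n7, n8, n9, n10, n11

Start at n10.
Its neighbours: n2, n4, n6, n8.
Then their neighbours: n3, n5, n7, n9, n11.
Then next layer: n1.
Every vertex is now reached.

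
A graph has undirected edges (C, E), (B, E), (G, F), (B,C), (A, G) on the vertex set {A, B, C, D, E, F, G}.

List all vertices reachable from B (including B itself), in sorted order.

B, C, E

Start at B.
Its neighbours: C, E.
Nothing further is reachable.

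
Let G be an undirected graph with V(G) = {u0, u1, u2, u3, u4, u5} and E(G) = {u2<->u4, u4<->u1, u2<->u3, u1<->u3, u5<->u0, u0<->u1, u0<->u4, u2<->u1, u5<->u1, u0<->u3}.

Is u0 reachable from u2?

Yes

Explore from u2.
Distance 1: reach u1, u3, u4.
Distance 2: reach u0, u5.
Found u0.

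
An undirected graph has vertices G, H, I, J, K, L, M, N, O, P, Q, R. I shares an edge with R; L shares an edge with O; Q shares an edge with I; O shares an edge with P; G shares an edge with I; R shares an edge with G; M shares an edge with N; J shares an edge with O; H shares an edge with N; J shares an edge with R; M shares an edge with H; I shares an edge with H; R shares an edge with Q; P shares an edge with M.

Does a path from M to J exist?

Explore from M.
Distance 1: reach H, N, P.
Distance 2: reach I, O.
Distance 3: reach G, J, L, Q, R.
Found J.

Yes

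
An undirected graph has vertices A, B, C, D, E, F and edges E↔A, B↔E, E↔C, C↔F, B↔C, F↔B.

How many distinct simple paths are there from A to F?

4

A–E–B–C–F
A–E–B–F
A–E–C–B–F
A–E–C–F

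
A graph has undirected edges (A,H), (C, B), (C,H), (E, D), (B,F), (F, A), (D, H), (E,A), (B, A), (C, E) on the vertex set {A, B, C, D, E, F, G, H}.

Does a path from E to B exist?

Explore from E.
Distance 1: reach A, C, D.
Distance 2: reach B, F, H.
Found B.

Yes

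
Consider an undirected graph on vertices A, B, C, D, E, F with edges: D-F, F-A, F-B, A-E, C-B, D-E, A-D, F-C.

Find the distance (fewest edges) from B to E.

3

Distance 0: B.
Distance 1: C, F.
Distance 2: A, D.
Distance 3: E — contains E.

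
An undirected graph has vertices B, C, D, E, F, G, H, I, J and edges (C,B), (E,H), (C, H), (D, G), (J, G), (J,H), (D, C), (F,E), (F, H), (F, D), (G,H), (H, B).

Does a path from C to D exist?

Yes

Explore from C.
Distance 1: reach B, D, H.
Found D.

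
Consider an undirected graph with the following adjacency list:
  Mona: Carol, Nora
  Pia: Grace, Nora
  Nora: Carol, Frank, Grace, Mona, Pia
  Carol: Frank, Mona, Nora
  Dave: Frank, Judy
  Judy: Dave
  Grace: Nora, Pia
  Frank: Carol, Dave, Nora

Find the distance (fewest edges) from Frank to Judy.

Distance 0: Frank.
Distance 1: Carol, Dave, Nora.
Distance 2: Grace, Judy, Mona, Pia — contains Judy.

2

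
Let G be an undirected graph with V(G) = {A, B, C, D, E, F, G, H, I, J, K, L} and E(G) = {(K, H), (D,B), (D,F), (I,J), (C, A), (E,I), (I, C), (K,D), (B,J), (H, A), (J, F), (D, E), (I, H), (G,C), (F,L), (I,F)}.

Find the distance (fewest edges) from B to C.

Distance 0: B.
Distance 1: D, J.
Distance 2: E, F, I, K.
Distance 3: C, H, L — contains C.

3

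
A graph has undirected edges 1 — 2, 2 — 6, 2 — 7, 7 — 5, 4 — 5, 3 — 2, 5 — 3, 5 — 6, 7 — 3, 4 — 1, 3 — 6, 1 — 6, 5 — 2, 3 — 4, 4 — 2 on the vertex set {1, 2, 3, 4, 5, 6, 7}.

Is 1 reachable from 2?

Yes

Explore from 2.
Distance 1: reach 1, 3, 4, 5, 6, 7.
Found 1.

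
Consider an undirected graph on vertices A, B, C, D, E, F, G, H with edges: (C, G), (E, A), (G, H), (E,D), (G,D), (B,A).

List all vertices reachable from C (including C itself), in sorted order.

A, B, C, D, E, G, H

Start at C.
Its neighbours: G.
Then their neighbours: D, H.
Then next layer: E.
Then next layer: A.
Then next layer: B.
Nothing further is reachable.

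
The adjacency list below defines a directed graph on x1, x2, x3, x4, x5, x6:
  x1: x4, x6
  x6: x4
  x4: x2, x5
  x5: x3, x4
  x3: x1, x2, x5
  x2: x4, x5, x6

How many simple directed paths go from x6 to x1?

2

x6→x4→x2→x5→x3→x1
x6→x4→x5→x3→x1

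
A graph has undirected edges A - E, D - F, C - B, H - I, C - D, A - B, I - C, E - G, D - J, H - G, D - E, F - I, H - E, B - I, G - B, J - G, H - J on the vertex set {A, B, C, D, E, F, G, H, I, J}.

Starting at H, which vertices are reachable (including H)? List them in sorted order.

A, B, C, D, E, F, G, H, I, J

Start at H.
Its neighbours: E, G, I, J.
Then their neighbours: A, B, C, D, F.
Every vertex is now reached.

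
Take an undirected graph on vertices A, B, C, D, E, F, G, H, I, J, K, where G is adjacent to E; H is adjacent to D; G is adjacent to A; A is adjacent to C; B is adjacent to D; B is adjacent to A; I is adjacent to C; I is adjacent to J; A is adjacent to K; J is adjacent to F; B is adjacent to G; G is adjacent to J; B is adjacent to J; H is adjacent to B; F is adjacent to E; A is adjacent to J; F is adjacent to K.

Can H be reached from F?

Explore from F.
Distance 1: reach E, J, K.
Distance 2: reach A, B, G, I.
Distance 3: reach C, D, H.
Found H.

Yes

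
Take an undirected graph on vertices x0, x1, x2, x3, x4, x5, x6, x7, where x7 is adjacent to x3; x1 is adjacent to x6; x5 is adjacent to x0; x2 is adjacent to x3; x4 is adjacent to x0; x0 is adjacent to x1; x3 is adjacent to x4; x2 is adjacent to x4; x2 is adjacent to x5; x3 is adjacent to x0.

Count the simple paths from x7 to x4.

5

x7–x3–x0–x4
x7–x3–x0–x5–x2–x4
x7–x3–x2–x4
x7–x3–x2–x5–x0–x4
x7–x3–x4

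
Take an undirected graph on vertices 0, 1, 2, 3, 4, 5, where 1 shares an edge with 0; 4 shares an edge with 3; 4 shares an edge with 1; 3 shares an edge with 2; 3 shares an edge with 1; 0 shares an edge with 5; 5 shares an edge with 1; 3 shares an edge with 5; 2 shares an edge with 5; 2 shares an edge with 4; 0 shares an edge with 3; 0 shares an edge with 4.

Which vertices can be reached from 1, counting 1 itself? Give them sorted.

Start at 1.
Its neighbours: 0, 3, 4, 5.
Then their neighbours: 2.
Every vertex is now reached.

0, 1, 2, 3, 4, 5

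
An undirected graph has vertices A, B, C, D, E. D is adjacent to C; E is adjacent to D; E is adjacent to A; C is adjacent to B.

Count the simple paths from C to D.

1

C–D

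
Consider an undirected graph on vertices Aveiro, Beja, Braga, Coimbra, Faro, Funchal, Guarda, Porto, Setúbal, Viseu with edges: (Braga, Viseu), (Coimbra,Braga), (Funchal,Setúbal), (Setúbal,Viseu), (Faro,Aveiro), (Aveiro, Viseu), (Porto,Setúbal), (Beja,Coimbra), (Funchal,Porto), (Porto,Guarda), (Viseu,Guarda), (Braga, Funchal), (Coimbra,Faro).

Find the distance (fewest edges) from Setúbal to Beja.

4

Distance 0: Setúbal.
Distance 1: Funchal, Porto, Viseu.
Distance 2: Aveiro, Braga, Guarda.
Distance 3: Coimbra, Faro.
Distance 4: Beja — contains Beja.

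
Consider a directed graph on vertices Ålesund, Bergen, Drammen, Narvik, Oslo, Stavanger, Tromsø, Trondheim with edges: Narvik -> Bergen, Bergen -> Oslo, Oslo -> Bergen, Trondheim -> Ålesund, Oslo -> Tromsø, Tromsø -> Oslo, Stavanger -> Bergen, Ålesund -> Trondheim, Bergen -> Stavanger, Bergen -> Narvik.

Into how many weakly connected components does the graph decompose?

3

From Ålesund: component {Ålesund, Trondheim}.
From Bergen: component {Bergen, Narvik, Oslo, Stavanger, Tromsø}.
From Drammen: component {Drammen}.
That's 3 components.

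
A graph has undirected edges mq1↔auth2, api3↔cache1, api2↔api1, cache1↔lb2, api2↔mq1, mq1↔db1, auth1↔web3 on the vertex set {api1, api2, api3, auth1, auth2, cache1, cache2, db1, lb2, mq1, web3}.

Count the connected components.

From api1: component {api1, api2, auth2, db1, mq1}.
From api3: component {api3, cache1, lb2}.
From auth1: component {auth1, web3}.
From cache2: component {cache2}.
That's 4 components.

4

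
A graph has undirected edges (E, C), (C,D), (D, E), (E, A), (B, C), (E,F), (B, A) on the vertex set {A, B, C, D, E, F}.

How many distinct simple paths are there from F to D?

F–E–A–B–C–D
F–E–C–D
F–E–D

3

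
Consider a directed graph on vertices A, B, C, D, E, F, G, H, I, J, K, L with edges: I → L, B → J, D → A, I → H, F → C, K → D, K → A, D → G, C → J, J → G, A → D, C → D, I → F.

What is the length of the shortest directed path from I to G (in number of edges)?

Distance 0: I.
Distance 1: F, H, L.
Distance 2: C.
Distance 3: D, J.
Distance 4: A, G — contains G.

4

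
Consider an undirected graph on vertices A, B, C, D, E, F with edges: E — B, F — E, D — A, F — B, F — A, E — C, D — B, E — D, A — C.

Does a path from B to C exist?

Explore from B.
Distance 1: reach D, E, F.
Distance 2: reach A, C.
Found C.

Yes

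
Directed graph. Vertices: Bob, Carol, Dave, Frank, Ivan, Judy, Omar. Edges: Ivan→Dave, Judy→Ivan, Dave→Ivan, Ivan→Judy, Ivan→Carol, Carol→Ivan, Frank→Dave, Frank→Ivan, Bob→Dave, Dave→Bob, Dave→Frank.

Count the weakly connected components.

2

From Bob: component {Bob, Carol, Dave, Frank, Ivan, Judy}.
From Omar: component {Omar}.
That's 2 components.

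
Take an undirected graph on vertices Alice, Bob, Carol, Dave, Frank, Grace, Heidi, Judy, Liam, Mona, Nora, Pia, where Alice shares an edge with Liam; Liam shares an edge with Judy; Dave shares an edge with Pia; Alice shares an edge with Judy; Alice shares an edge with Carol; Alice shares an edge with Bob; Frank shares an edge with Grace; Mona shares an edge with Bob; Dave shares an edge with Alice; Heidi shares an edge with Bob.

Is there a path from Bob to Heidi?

Explore from Bob.
Distance 1: reach Alice, Heidi, Mona.
Found Heidi.

Yes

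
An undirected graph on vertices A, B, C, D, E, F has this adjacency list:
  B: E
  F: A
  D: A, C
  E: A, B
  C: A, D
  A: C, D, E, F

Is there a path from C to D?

Explore from C.
Distance 1: reach A, D.
Found D.

Yes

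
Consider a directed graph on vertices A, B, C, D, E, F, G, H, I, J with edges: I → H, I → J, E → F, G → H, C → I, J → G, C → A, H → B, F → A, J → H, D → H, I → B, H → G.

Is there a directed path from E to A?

Yes

Explore from E.
Distance 1: reach F.
Distance 2: reach A.
Found A.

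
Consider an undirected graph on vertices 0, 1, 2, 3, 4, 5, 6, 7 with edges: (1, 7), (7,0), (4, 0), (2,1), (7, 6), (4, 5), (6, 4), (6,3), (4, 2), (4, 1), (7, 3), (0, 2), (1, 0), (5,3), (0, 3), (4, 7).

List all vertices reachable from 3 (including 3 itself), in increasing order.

0, 1, 2, 3, 4, 5, 6, 7

Start at 3.
Its neighbours: 0, 5, 6, 7.
Then their neighbours: 1, 2, 4.
Every vertex is now reached.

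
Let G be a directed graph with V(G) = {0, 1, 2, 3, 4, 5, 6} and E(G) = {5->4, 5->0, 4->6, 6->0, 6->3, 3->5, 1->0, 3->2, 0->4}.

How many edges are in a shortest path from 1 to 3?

4

Distance 0: 1.
Distance 1: 0.
Distance 2: 4.
Distance 3: 6.
Distance 4: 3 — contains 3.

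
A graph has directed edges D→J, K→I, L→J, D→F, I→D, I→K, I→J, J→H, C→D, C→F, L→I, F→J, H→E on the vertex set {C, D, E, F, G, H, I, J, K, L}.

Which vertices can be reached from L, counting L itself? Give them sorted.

Start at L.
Its neighbours: I, J.
Then their neighbours: D, H, K.
Then next layer: E, F.
Nothing further is reachable.

D, E, F, H, I, J, K, L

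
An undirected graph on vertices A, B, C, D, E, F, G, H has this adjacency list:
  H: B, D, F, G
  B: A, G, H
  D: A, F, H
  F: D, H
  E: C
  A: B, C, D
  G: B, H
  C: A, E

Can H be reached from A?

Yes

Explore from A.
Distance 1: reach B, C, D.
Distance 2: reach E, F, G, H.
Found H.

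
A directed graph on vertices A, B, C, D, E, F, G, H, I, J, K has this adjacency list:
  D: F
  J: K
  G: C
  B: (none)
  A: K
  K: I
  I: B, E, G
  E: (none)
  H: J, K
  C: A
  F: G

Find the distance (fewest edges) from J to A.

Distance 0: J.
Distance 1: K.
Distance 2: I.
Distance 3: B, E, G.
Distance 4: C.
Distance 5: A — contains A.

5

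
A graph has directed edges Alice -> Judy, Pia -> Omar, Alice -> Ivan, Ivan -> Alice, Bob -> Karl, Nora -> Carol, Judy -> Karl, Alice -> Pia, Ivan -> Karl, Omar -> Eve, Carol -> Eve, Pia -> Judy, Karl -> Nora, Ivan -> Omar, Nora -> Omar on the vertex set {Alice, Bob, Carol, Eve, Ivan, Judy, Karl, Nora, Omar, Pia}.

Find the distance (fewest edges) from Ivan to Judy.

Distance 0: Ivan.
Distance 1: Alice, Karl, Omar.
Distance 2: Eve, Judy, Nora, Pia — contains Judy.

2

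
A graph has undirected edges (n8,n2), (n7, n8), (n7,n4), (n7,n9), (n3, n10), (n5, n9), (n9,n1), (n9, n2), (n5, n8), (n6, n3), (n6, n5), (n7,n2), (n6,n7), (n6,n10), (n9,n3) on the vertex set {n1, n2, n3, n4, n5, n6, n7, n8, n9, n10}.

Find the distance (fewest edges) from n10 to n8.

3

Distance 0: n10.
Distance 1: n3, n6.
Distance 2: n5, n7, n9.
Distance 3: n1, n2, n4, n8 — contains n8.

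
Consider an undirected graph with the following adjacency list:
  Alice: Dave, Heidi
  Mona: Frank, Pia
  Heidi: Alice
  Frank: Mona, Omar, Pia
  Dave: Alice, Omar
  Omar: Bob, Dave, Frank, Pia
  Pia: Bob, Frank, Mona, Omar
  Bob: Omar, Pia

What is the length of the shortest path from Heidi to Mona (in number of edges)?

5

Distance 0: Heidi.
Distance 1: Alice.
Distance 2: Dave.
Distance 3: Omar.
Distance 4: Bob, Frank, Pia.
Distance 5: Mona — contains Mona.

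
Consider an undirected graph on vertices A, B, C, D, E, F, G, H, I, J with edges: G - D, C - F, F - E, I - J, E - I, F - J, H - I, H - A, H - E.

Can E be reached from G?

No

Explore from G.
Distance 1: reach D.
The search is exhausted without reaching E; it lies in a different component.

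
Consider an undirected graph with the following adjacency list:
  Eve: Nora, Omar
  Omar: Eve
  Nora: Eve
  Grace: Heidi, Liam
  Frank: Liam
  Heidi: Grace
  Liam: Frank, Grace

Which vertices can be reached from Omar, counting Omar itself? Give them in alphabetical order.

Start at Omar.
Its neighbours: Eve.
Then their neighbours: Nora.
Nothing further is reachable.

Eve, Nora, Omar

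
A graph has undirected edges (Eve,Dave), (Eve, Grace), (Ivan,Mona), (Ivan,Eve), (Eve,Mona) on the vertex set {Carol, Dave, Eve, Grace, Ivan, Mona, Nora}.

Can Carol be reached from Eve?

No

Explore from Eve.
Distance 1: reach Dave, Grace, Ivan, Mona.
The search is exhausted without reaching Carol; it lies in a different component.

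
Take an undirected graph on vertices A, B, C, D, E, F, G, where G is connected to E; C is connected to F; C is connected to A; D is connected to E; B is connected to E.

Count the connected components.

2

From A: component {A, C, F}.
From B: component {B, D, E, G}.
That's 2 components.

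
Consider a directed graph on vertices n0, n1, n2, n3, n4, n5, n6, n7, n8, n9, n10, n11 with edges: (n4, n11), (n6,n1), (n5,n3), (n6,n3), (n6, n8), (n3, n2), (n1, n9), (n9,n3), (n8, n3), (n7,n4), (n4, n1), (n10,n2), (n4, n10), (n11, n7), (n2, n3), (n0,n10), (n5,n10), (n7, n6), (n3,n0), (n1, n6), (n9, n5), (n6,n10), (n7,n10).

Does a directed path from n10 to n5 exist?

No

Explore from n10.
Distance 1: reach n2.
Distance 2: reach n3.
Distance 3: reach n0.
The search from n10 is exhausted; no directed path reaches n5.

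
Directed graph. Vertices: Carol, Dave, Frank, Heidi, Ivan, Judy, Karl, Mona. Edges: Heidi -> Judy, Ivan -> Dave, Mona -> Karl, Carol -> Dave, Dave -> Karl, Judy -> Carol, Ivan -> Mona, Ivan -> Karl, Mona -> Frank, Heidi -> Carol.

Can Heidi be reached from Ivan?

Explore from Ivan.
Distance 1: reach Dave, Karl, Mona.
Distance 2: reach Frank.
The search from Ivan is exhausted; no directed path reaches Heidi.

No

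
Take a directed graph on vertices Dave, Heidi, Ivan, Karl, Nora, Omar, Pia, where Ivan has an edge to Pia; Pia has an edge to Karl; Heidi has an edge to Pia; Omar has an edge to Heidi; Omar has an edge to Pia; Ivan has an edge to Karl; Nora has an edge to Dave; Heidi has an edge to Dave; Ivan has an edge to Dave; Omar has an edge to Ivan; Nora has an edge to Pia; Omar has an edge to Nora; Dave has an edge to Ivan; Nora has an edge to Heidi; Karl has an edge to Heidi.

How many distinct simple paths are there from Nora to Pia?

Nora→Dave→Ivan→Karl→Heidi→Pia
Nora→Dave→Ivan→Pia
Nora→Heidi→Dave→Ivan→Pia
Nora→Heidi→Pia
Nora→Pia

5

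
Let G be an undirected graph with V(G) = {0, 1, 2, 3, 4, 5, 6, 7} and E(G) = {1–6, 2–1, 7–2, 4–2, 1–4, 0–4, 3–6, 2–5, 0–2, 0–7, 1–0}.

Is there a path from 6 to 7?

Explore from 6.
Distance 1: reach 1, 3.
Distance 2: reach 0, 2, 4.
Distance 3: reach 5, 7.
Found 7.

Yes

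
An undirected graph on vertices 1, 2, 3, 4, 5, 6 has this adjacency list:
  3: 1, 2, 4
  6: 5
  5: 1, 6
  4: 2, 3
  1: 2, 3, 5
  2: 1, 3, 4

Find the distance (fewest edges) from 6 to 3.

Distance 0: 6.
Distance 1: 5.
Distance 2: 1.
Distance 3: 2, 3 — contains 3.

3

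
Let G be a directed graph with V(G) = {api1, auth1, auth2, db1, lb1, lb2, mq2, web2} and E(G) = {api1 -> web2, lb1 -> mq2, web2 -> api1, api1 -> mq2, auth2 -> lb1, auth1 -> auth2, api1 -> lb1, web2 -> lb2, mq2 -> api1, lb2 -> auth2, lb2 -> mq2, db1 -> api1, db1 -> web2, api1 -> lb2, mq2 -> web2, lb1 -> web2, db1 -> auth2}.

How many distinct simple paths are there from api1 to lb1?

api1→lb1
api1→lb2→auth2→lb1
api1→mq2→web2→lb2→auth2→lb1
api1→web2→lb2→auth2→lb1

4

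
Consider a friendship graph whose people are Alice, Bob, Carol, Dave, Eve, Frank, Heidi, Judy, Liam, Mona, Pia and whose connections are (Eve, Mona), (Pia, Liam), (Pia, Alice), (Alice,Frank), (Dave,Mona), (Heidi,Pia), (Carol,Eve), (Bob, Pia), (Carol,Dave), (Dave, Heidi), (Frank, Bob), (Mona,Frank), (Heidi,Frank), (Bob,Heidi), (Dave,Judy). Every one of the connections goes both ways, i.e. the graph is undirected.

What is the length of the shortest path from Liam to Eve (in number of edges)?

5

Distance 0: Liam.
Distance 1: Pia.
Distance 2: Alice, Bob, Heidi.
Distance 3: Dave, Frank.
Distance 4: Carol, Judy, Mona.
Distance 5: Eve — contains Eve.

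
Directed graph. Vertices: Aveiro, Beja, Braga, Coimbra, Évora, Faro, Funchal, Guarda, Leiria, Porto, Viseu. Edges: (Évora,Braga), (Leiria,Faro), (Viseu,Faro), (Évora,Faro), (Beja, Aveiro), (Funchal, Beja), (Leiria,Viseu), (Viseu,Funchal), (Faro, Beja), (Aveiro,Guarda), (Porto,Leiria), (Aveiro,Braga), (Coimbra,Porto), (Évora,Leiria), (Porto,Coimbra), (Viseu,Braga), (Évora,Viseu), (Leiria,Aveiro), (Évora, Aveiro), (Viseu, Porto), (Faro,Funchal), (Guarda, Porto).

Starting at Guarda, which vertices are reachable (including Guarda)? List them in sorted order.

Start at Guarda.
Its neighbours: Porto.
Then their neighbours: Coimbra, Leiria.
Then next layer: Aveiro, Faro, Viseu.
Then next layer: Beja, Braga, Funchal.
Nothing further is reachable.

Aveiro, Beja, Braga, Coimbra, Faro, Funchal, Guarda, Leiria, Porto, Viseu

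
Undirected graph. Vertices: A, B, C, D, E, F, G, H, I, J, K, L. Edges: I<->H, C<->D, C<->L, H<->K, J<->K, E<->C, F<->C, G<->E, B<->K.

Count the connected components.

From A: component {A}.
From B: component {B, H, I, J, K}.
From C: component {C, D, E, F, G, L}.
That's 3 components.

3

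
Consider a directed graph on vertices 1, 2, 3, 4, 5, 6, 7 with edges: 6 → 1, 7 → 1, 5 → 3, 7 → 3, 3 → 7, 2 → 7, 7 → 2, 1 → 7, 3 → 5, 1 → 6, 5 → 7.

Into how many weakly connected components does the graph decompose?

2

From 1: component {1, 2, 3, 5, 6, 7}.
From 4: component {4}.
That's 2 components.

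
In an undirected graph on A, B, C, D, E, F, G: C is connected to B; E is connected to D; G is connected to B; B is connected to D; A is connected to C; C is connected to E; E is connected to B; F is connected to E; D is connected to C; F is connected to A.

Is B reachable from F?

Yes

Explore from F.
Distance 1: reach A, E.
Distance 2: reach B, C, D.
Found B.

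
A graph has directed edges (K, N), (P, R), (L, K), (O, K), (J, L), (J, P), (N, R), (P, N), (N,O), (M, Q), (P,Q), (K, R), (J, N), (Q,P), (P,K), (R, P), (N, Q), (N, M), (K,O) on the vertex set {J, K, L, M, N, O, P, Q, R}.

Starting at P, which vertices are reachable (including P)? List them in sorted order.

Start at P.
Its neighbours: K, N, Q, R.
Then their neighbours: M, O.
Nothing further is reachable.

K, M, N, O, P, Q, R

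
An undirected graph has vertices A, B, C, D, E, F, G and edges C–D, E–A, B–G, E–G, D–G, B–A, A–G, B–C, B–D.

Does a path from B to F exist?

No

Explore from B.
Distance 1: reach A, C, D, G.
Distance 2: reach E.
The search is exhausted without reaching F; it lies in a different component.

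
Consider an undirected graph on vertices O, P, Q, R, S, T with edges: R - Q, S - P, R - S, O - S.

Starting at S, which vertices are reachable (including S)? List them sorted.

O, P, Q, R, S

Start at S.
Its neighbours: O, P, R.
Then their neighbours: Q.
Nothing further is reachable.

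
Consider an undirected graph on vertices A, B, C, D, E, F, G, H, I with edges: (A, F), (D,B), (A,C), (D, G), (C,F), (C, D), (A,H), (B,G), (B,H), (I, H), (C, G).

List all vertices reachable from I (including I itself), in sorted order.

A, B, C, D, F, G, H, I

Start at I.
Its neighbours: H.
Then their neighbours: A, B.
Then next layer: C, D, F, G.
Nothing further is reachable.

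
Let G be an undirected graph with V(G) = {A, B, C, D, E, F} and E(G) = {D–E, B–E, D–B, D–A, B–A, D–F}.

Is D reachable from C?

No

C has no edges, so nothing is reachable from it.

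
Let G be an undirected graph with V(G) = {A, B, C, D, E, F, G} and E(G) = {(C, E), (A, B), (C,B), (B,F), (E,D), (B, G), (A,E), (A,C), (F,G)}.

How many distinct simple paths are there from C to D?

C–A–E–D
C–B–A–E–D
C–E–D

3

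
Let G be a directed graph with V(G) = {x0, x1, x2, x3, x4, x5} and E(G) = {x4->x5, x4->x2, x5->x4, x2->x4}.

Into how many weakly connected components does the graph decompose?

From x0: component {x0}.
From x1: component {x1}.
From x2: component {x2, x4, x5}.
From x3: component {x3}.
That's 4 components.

4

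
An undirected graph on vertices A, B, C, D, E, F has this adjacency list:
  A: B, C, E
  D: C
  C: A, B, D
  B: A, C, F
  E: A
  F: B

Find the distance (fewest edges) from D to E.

Distance 0: D.
Distance 1: C.
Distance 2: A, B.
Distance 3: E, F — contains E.

3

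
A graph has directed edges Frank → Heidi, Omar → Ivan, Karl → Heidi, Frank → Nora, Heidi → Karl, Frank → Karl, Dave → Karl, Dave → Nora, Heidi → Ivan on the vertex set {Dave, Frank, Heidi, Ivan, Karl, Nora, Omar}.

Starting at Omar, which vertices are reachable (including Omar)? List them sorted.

Start at Omar.
Its neighbours: Ivan.
Nothing further is reachable.

Ivan, Omar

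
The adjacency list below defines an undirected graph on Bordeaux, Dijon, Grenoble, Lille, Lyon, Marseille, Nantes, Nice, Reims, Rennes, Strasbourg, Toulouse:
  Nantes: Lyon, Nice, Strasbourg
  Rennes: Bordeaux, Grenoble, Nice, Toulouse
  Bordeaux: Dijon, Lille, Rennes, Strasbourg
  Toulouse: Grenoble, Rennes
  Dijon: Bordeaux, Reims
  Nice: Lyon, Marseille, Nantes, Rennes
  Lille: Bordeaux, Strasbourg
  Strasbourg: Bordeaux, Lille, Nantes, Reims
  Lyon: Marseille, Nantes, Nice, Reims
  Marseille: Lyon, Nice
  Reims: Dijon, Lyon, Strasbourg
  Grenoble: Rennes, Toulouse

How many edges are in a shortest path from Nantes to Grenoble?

3

Distance 0: Nantes.
Distance 1: Lyon, Nice, Strasbourg.
Distance 2: Bordeaux, Lille, Marseille, Reims, Rennes.
Distance 3: Dijon, Grenoble, Toulouse — contains Grenoble.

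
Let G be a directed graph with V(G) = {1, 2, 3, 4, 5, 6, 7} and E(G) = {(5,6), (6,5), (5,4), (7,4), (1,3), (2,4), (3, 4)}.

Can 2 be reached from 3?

Explore from 3.
Distance 1: reach 4.
The search from 3 is exhausted; no directed path reaches 2.

No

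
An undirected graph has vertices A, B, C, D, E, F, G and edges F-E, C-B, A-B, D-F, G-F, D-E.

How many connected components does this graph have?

From A: component {A, B, C}.
From D: component {D, E, F, G}.
That's 2 components.

2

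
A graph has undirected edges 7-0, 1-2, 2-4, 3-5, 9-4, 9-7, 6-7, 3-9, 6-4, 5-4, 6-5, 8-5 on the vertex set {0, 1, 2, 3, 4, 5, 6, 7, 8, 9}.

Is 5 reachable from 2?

Yes

Explore from 2.
Distance 1: reach 1, 4.
Distance 2: reach 5, 6, 9.
Found 5.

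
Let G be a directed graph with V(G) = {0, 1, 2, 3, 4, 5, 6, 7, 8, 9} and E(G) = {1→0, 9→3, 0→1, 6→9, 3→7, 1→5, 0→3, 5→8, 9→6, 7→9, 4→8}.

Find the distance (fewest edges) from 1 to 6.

5

Distance 0: 1.
Distance 1: 0, 5.
Distance 2: 3, 8.
Distance 3: 7.
Distance 4: 9.
Distance 5: 6 — contains 6.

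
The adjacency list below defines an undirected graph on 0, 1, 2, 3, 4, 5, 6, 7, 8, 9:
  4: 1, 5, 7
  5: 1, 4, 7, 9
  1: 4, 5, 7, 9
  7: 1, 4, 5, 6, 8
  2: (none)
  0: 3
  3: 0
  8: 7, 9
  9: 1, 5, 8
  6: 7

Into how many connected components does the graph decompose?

3

From 0: component {0, 3}.
From 1: component {1, 4, 5, 6, 7, 8, 9}.
From 2: component {2}.
That's 3 components.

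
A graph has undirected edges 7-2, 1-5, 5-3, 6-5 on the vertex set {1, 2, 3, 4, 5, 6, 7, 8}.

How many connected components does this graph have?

From 1: component {1, 3, 5, 6}.
From 2: component {2, 7}.
From 4: component {4}.
From 8: component {8}.
That's 4 components.

4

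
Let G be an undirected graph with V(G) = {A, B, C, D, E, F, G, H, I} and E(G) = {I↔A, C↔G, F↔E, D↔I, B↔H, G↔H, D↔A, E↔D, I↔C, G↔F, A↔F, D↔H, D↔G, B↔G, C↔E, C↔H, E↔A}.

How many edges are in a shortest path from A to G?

2

Distance 0: A.
Distance 1: D, E, F, I.
Distance 2: C, G, H — contains G.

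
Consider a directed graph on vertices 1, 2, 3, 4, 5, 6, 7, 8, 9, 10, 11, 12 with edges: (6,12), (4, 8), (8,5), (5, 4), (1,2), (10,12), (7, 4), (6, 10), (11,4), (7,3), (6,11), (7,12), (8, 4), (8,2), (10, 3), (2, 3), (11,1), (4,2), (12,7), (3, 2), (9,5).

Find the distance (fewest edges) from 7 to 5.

3

Distance 0: 7.
Distance 1: 3, 4, 12.
Distance 2: 2, 8.
Distance 3: 5 — contains 5.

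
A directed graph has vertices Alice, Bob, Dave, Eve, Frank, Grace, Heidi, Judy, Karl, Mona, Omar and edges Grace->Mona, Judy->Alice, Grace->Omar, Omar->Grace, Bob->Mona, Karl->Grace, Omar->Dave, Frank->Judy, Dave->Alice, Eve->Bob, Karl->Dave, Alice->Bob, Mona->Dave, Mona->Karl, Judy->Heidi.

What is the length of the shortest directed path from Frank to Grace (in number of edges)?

Distance 0: Frank.
Distance 1: Judy.
Distance 2: Alice, Heidi.
Distance 3: Bob.
Distance 4: Mona.
Distance 5: Dave, Karl.
Distance 6: Grace — contains Grace.

6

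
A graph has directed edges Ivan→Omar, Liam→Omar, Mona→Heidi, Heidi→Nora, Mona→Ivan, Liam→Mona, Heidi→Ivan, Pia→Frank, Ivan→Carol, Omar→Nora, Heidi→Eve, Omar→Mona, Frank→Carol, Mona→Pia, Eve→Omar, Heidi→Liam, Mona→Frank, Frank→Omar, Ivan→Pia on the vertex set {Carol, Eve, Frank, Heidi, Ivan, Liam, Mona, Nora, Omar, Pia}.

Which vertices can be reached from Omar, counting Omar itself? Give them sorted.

Start at Omar.
Its neighbours: Mona, Nora.
Then their neighbours: Frank, Heidi, Ivan, Pia.
Then next layer: Carol, Eve, Liam.
Every vertex is now reached.

Carol, Eve, Frank, Heidi, Ivan, Liam, Mona, Nora, Omar, Pia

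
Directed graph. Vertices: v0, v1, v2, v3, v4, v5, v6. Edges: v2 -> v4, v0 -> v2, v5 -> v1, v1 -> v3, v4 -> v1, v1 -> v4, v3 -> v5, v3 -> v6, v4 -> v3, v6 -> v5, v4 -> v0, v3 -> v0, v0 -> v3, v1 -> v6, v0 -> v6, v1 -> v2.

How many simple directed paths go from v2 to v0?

3

v2→v4→v0
v2→v4→v1→v3→v0
v2→v4→v3→v0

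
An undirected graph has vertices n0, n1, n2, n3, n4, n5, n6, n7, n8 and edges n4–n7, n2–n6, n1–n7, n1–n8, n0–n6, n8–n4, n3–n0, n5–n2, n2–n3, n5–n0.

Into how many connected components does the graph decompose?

From n0: component {n0, n2, n3, n5, n6}.
From n1: component {n1, n4, n7, n8}.
That's 2 components.

2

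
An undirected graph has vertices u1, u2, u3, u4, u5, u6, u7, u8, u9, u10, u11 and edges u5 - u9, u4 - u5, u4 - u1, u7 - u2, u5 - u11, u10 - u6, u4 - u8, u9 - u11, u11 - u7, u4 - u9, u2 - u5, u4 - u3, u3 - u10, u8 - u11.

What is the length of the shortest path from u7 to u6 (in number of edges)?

6

Distance 0: u7.
Distance 1: u2, u11.
Distance 2: u5, u8, u9.
Distance 3: u4.
Distance 4: u1, u3.
Distance 5: u10.
Distance 6: u6 — contains u6.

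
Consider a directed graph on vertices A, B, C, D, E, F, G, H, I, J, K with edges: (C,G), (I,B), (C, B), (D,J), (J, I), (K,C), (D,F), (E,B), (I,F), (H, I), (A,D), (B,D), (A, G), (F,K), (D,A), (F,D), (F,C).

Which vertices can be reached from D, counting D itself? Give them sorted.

Start at D.
Its neighbours: A, F, J.
Then their neighbours: C, G, I, K.
Then next layer: B.
Nothing further is reachable.

A, B, C, D, F, G, I, J, K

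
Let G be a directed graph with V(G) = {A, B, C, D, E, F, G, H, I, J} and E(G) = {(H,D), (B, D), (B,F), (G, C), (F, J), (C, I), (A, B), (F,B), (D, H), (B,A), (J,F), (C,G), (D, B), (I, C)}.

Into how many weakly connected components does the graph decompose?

From A: component {A, B, D, F, H, J}.
From C: component {C, G, I}.
From E: component {E}.
That's 3 components.

3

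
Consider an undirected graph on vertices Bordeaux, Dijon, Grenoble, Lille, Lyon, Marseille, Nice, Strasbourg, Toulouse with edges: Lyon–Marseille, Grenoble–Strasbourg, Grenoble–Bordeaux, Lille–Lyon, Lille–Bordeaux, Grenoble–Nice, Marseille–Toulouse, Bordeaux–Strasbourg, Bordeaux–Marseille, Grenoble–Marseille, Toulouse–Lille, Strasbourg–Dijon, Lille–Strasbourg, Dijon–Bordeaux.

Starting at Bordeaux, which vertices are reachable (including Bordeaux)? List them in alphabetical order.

Start at Bordeaux.
Its neighbours: Dijon, Grenoble, Lille, Marseille, Strasbourg.
Then their neighbours: Lyon, Nice, Toulouse.
Every vertex is now reached.

Bordeaux, Dijon, Grenoble, Lille, Lyon, Marseille, Nice, Strasbourg, Toulouse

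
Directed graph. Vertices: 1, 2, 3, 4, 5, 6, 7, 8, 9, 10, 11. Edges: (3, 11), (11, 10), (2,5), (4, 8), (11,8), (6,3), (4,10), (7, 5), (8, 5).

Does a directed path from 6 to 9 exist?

Explore from 6.
Distance 1: reach 3.
Distance 2: reach 11.
Distance 3: reach 8, 10.
Distance 4: reach 5.
The search from 6 is exhausted; no directed path reaches 9.

No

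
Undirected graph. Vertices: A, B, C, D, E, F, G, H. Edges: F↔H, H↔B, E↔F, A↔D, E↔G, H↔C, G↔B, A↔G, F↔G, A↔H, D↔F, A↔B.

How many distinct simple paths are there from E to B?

17

E–F–D–A–B
E–F–D–A–G–B
E–F–D–A–H–B
E–F–G–A–B
E–F–G–A–H–B
E–F–G–B
E–F–H–A–B
E–F–H–A–G–B
... and 9 more.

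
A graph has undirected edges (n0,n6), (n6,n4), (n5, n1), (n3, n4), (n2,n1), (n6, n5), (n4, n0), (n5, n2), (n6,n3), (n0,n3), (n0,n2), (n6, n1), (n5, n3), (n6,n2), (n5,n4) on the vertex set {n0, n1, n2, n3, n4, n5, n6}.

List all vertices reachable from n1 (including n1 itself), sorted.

n0, n1, n2, n3, n4, n5, n6

Start at n1.
Its neighbours: n2, n5, n6.
Then their neighbours: n0, n3, n4.
Every vertex is now reached.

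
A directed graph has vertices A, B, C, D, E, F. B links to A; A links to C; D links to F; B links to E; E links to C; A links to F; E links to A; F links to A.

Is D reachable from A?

Explore from A.
Distance 1: reach C, F.
The search from A is exhausted; no directed path reaches D.

No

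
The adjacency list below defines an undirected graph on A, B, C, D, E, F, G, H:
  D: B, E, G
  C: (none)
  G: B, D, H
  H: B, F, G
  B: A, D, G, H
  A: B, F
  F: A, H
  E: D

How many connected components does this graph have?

2

From A: component {A, B, D, E, F, G, H}.
From C: component {C}.
That's 2 components.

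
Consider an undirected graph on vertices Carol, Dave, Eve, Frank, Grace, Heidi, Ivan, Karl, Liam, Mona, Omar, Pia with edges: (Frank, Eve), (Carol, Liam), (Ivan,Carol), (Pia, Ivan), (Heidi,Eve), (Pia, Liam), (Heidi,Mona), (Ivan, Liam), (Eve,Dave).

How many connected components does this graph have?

5

From Carol: component {Carol, Ivan, Liam, Pia}.
From Dave: component {Dave, Eve, Frank, Heidi, Mona}.
From Grace: component {Grace}.
From Karl: component {Karl}.
From Omar: component {Omar}.
That's 5 components.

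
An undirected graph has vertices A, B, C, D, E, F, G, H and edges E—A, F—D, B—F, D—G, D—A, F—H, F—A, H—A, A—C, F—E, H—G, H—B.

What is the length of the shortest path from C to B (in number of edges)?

Distance 0: C.
Distance 1: A.
Distance 2: D, E, F, H.
Distance 3: B, G — contains B.

3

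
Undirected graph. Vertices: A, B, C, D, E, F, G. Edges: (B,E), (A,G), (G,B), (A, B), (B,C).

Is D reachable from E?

Explore from E.
Distance 1: reach B.
Distance 2: reach A, C, G.
The search is exhausted without reaching D; it lies in a different component.

No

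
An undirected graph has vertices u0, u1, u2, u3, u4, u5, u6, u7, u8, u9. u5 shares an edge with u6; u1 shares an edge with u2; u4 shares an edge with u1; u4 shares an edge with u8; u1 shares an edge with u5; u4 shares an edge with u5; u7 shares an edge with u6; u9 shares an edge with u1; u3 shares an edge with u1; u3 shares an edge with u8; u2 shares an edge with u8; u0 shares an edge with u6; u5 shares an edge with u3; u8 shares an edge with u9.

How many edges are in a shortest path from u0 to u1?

Distance 0: u0.
Distance 1: u6.
Distance 2: u5, u7.
Distance 3: u1, u3, u4 — contains u1.

3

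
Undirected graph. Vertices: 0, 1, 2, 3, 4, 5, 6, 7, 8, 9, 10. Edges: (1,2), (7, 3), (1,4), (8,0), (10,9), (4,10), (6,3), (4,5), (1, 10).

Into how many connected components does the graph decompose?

3

From 0: component {0, 8}.
From 1: component {1, 2, 4, 5, 9, 10}.
From 3: component {3, 6, 7}.
That's 3 components.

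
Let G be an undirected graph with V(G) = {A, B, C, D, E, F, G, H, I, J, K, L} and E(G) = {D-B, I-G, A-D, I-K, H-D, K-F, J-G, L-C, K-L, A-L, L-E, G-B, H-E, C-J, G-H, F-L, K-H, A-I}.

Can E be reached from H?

Explore from H.
Distance 1: reach D, E, G, K.
Found E.

Yes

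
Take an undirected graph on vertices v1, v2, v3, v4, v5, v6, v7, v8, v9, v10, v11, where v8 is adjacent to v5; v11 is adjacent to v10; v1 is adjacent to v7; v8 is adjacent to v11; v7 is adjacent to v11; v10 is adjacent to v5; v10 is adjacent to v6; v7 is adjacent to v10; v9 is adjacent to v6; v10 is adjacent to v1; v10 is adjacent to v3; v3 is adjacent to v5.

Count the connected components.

3

From v1: component {v1, v3, v5, v6, v7, v8, v9, v10, v11}.
From v2: component {v2}.
From v4: component {v4}.
That's 3 components.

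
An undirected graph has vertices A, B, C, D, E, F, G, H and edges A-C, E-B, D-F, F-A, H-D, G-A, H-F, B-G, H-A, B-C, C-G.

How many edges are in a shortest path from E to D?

5

Distance 0: E.
Distance 1: B.
Distance 2: C, G.
Distance 3: A.
Distance 4: F, H.
Distance 5: D — contains D.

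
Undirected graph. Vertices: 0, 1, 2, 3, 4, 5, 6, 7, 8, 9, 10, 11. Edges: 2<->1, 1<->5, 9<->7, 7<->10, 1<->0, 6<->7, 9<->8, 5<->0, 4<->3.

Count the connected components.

4

From 0: component {0, 1, 2, 5}.
From 3: component {3, 4}.
From 6: component {6, 7, 8, 9, 10}.
From 11: component {11}.
That's 4 components.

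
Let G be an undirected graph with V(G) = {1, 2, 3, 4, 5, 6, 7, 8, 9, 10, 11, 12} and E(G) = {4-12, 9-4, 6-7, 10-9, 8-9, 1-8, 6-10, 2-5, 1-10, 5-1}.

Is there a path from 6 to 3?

Explore from 6.
Distance 1: reach 7, 10.
Distance 2: reach 1, 9.
Distance 3: reach 4, 5, 8.
Distance 4: reach 2, 12.
The search is exhausted without reaching 3; it lies in a different component.

No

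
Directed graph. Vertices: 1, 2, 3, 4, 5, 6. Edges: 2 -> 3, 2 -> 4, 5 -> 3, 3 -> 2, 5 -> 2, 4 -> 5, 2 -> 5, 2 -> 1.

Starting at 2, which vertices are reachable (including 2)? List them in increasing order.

1, 2, 3, 4, 5

Start at 2.
Its neighbours: 1, 3, 4, 5.
Nothing further is reachable.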